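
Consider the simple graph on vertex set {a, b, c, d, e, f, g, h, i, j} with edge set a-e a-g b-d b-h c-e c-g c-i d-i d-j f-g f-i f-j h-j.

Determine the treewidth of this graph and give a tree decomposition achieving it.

Treewidth 2.
One optimal decomposition is:
Bags: B1 = {b, d, h}  B2 = {d, h, j}  B3 = {d, i, j}  B4 = {f, i, j}  B5 = {c, f, i}  B6 = {c, f, g}  B7 = {c, e, g}  B8 = {a, e, g}
Tree: B1–B2, B2–B3, B3–B4, B4–B5, B5–B6, B6–B7, B7–B8

Every bag has size at most 3, so the width is 3 − 1 = 2 and tw(G) ≤ 2. Since b–h–j–d–b is a cycle in G, G is not acyclic. Forests are exactly the graphs of treewidth ≤ 1, so tw(G) ≥ 2. The upper and lower bounds meet at 2, so that is the treewidth.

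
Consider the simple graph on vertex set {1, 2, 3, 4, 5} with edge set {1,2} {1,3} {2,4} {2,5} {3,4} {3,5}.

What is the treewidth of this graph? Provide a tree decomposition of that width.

Treewidth 2.
One optimal decomposition is:
Bags: B1 = {2, 3, 5}  B2 = {1, 2, 3}  B3 = {2, 3, 4}
Tree: B1–B2, B2–B3

The largest bag has 3 vertices, giving width 2; this decomposition certifies tw(G) ≤ 2. Since 5–3–1–2–5 is a cycle in G, G is not acyclic. Forests are exactly the graphs of treewidth ≤ 1, so tw(G) ≥ 2. Hence tw(G) = 2 exactly.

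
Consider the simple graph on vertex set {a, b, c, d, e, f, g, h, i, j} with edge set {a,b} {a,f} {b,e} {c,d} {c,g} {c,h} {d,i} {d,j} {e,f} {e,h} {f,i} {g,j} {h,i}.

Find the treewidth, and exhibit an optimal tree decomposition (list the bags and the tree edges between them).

Each bag holds 3 vertices, so the decomposition has width 2, which upper-bounds the treewidth. The edges b–a–f–e–b form a cycle, so G is not a tree and its treewidth is at least 2. Hence tw(G) = 2 exactly.

Treewidth 2.
One such decomposition:
Bags: B1 = {a, b, e}  B2 = {a, e, f}  B3 = {e, f, h}  B4 = {f, h, i}  B5 = {c, h, i}  B6 = {c, d, i}  B7 = {c, d, g}  B8 = {d, g, j}
Tree: B1–B2, B2–B3, B3–B4, B4–B5, B5–B6, B6–B7, B7–B8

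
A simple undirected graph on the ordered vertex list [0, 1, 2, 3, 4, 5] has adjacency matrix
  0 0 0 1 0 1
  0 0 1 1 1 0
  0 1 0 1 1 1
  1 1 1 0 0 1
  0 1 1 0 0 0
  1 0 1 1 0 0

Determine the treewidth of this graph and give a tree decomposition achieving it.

Treewidth 2.
One such decomposition:
Bags: B1 = {2, 3, 5}  B2 = {1, 2, 3}  B3 = {0, 3, 5}  B4 = {1, 2, 4}
Tree: B1–B2, B1–B3, B2–B4

The largest bag has 3 vertices, giving width 2; this decomposition certifies tw(G) ≤ 2. On the other hand G contains the 3-clique {0, 3, 5}. A clique must lie in a single bag of any decomposition, so no decomposition can have width below 2. Hence tw(G) = 2 exactly.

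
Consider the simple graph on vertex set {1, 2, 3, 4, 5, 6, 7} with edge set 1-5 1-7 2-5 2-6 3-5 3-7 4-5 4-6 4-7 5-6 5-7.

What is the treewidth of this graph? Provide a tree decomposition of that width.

Treewidth 2.
One optimal decomposition is:
Bags: B1 = {2, 5, 6}  B2 = {4, 5, 6}  B3 = {4, 5, 7}  B4 = {1, 5, 7}  B5 = {3, 5, 7}
Tree: B1–B2, B2–B3, B3–B4, B3–B5

Each bag holds 3 vertices, so the decomposition has width 2, which upper-bounds the treewidth. Conversely, {2, 5, 6} is a clique of size 3, and the vertices of any clique must share a bag in every tree decomposition; so some bag has ≥ 3 vertices and tw(G) ≥ 2. Therefore the treewidth is 2.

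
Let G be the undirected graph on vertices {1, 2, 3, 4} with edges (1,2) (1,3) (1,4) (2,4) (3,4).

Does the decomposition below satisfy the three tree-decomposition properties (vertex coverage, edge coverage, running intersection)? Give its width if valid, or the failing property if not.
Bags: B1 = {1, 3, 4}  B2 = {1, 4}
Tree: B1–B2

No — vertex 2 appears in no bag.

A tree decomposition must satisfy three properties: every vertex lies in some bag; for every edge, both endpoints lie together in some bag; and for every vertex, the bags containing it form a connected subtree. Here vertex 2 appears in no bag, so the decomposition is invalid.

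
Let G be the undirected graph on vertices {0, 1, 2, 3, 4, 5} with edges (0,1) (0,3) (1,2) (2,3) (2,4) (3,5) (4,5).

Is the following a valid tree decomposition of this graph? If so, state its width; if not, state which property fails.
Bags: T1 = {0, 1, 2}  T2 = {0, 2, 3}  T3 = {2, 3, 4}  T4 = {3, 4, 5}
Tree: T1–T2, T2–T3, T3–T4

Yes; width 2.

Checking the three conditions: (i) the bags cover all of {0, 1, 2, 3, 4, 5}; (ii) for each edge, some bag contains both endpoints; (iii) the bags containing any fixed vertex form a subtree. All hold, so the decomposition is valid with width 3 − 1 = 2.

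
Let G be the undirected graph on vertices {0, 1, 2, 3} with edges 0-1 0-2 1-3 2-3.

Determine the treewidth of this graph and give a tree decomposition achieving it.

Treewidth 2.
Bags: B1 = {1, 2, 3}  B2 = {0, 1, 2}
Tree: B1–B2

Every bag has size at most 3, so the width is 3 − 1 = 2 and tw(G) ≤ 2. For the lower bound, G contains the cycle 1–3–2–0–1, so G is not a forest; only forests have treewidth ≤ 1, hence tw(G) ≥ 2. Hence tw(G) = 2 exactly.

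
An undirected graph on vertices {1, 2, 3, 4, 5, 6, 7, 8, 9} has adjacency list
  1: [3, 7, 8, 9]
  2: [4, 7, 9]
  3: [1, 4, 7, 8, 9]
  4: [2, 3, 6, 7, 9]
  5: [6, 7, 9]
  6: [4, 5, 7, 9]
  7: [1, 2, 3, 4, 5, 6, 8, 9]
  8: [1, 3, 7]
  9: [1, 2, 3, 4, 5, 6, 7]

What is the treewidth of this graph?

A width-3 tree decomposition is:
Bags: B1 = {4, 6, 7, 9}  B2 = {3, 4, 7, 9}  B3 = {1, 3, 7, 9}  B4 = {2, 4, 7, 9}  B5 = {5, 6, 7, 9}  B6 = {1, 3, 7, 8}
Tree: B1–B2, B2–B3, B2–B4, B1–B5, B3–B6
Each bag holds 4 vertices, so the decomposition has width 3, which upper-bounds the treewidth. On the other hand G contains the 4-clique {1, 3, 7, 8}. A clique must lie in a single bag of any decomposition, so no decomposition can have width below 3. Hence tw(G) = 3 exactly.

3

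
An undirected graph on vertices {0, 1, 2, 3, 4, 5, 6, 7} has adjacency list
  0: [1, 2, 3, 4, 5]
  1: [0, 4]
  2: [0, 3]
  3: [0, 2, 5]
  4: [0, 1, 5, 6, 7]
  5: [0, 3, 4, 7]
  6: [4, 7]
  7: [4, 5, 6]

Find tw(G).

2

A width-2 tree decomposition is:
Bags: B1 = {0, 1, 4}  B2 = {0, 4, 5}  B3 = {0, 3, 5}  B4 = {4, 5, 7}  B5 = {4, 6, 7}  B6 = {0, 2, 3}
Tree: B1–B2, B2–B3, B2–B4, B4–B5, B3–B6
Each bag holds 3 vertices, so the decomposition has width 2, which upper-bounds the treewidth. For the lower bound, the 3 vertices {0, 1, 4} are pairwise adjacent, and any tree decomposition puts a clique entirely inside one bag — forcing width ≥ 2. Therefore the treewidth is 2.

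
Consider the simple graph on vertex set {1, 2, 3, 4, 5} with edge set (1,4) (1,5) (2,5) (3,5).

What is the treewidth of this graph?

1

A width-1 tree decomposition is:
Bags: B1 = {1, 5}  B2 = {2, 5}  B3 = {3, 5}  B4 = {1, 4}
Tree: B1–B2, B1–B3, B1–B4
Each bag holds 2 vertices, so the decomposition has width 1, which upper-bounds the treewidth. Any graph with an edge has treewidth ≥ 1, and G has the edge 5–1. The upper and lower bounds meet at 1, so that is the treewidth.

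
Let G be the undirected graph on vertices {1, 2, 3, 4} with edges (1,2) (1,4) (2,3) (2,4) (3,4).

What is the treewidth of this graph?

2

A width-2 tree decomposition is:
Bags: B1 = {2, 3, 4}  B2 = {1, 2, 4}
Tree: B1–B2
Each bag holds 3 vertices, so the decomposition has width 2, which upper-bounds the treewidth. On the other hand G contains the 3-clique {1, 2, 4}. A clique must lie in a single bag of any decomposition, so no decomposition can have width below 2. Hence tw(G) = 2 exactly.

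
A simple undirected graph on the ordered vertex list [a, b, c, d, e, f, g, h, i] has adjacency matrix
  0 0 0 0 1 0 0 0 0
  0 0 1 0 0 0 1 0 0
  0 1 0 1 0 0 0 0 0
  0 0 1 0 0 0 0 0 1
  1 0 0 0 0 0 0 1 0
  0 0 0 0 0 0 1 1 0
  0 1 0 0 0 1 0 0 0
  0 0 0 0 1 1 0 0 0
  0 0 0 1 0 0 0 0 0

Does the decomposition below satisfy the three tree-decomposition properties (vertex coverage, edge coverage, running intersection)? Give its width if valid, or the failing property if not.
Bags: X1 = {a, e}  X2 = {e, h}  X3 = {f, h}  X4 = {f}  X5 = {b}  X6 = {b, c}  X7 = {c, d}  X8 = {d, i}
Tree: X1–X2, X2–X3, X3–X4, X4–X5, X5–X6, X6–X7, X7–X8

No — vertex g appears in no bag.

A tree decomposition must satisfy three properties: every vertex lies in some bag; for every edge, both endpoints lie together in some bag; and for every vertex, the bags containing it form a connected subtree. Here vertex g appears in no bag, so the decomposition is invalid.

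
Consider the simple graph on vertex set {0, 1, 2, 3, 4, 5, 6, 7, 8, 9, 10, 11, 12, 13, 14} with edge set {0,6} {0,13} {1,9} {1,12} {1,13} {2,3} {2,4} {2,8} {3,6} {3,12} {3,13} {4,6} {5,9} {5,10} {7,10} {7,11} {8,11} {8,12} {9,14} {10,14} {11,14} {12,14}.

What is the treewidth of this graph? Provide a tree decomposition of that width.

Every bag has size at most 4, so the width is 4 − 1 = 3 and tw(G) ≤ 3. For the lower bound: the 4 vertex sets {0,4,6}, {2}, {3}, {1,8,12,13} are disjoint, each induces a connected subgraph, and every pair is joined by at least one edge of G. Contracting each set to a single vertex therefore yields K_{4} as a minor, and since treewidth is minor-monotone, tw(G) ≥ tw(K_{4}) = 3. Hence tw(G) = 3 exactly.

Treewidth 3.
One optimal decomposition is:
Bags: B1 = {0, 2, 4, 6}  B2 = {0, 2, 3, 6}  B3 = {0, 2, 3, 13}  B4 = {2, 3, 8, 13}  B5 = {3, 8, 12, 13}  B6 = {1, 8, 12, 13}  B7 = {1, 8, 11, 12}  B8 = {1, 11, 12, 14}  B9 = {1, 9, 11, 14}  B10 = {7, 9, 11, 14}  B11 = {7, 9, 10, 14}  B12 = {5, 7, 9, 10}
Tree: B1–B2, B2–B3, B3–B4, B4–B5, B5–B6, B6–B7, B7–B8, B8–B9, B9–B10, B10–B11, B11–B12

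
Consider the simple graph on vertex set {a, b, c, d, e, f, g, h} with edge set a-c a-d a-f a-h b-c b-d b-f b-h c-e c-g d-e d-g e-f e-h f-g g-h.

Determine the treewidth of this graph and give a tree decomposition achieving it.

Each bag holds 5 vertices, so the decomposition has width 4, which upper-bounds the treewidth. For the lower bound: the 5 vertex sets {e,f}, {b,c}, {g,h}, {d}, {a} are disjoint, each induces a connected subgraph, and every pair is joined by at least one edge of G. Contracting each set to a single vertex therefore yields K_{5} as a minor, and since treewidth is minor-monotone, tw(G) ≥ tw(K_{5}) = 4. Hence tw(G) = 4 exactly.

Treewidth 4.
One optimal decomposition is:
Bags: B1 = {c, d, e, f, h}  B2 = {b, c, d, f, h}  B3 = {c, d, f, g, h}  B4 = {a, c, d, f, h}
Tree: B1–B2, B2–B3, B3–B4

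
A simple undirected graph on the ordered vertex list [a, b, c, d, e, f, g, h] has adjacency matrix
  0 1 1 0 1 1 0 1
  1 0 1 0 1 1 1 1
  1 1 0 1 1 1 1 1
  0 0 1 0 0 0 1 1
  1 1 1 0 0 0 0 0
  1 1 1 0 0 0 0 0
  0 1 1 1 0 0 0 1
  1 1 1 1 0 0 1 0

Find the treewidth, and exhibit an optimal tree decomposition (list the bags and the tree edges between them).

The largest bag has 4 vertices, giving width 3; this decomposition certifies tw(G) ≤ 3. On the other hand G contains the 4-clique {c, d, g, h}. A clique must lie in a single bag of any decomposition, so no decomposition can have width below 3. Therefore the treewidth is 3.

Treewidth 3.
One optimal decomposition is:
Bags: B1 = {a, b, c, h}  B2 = {a, b, c, e}  B3 = {a, b, c, f}  B4 = {b, c, g, h}  B5 = {c, d, g, h}
Tree: B1–B2, B1–B3, B1–B4, B4–B5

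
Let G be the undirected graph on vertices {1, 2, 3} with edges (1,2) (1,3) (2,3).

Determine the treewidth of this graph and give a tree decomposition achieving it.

Treewidth 2.
One optimal decomposition is:
Bags: B1 = {1, 2, 3}
Tree: (single bag)

With just one bag of size 3, the width is 3 − 1 = 2, so tw(G) ≤ 2. On the other hand G contains the 3-clique {1, 2, 3}. A clique must lie in a single bag of any decomposition, so no decomposition can have width below 2. Combining the bounds, tw(G) = 2.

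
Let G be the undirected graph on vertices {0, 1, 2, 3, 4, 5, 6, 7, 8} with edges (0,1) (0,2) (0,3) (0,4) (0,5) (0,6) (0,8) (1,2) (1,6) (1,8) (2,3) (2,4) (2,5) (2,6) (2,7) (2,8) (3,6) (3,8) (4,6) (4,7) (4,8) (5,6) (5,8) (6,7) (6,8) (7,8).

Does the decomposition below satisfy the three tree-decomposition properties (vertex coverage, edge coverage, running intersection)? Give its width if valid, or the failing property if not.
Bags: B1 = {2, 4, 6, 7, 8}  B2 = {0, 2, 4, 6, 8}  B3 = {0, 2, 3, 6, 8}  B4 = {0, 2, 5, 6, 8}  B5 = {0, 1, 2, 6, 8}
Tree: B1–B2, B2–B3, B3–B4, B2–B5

Yes; width 4.

Checking the three conditions: (i) the bags cover all of {0, 1, 2, 3, 4, 5, 6, 7, 8}; (ii) for each edge, some bag contains both endpoints; (iii) the bags containing any fixed vertex form a subtree. All hold, so the decomposition is valid with width 5 − 1 = 4.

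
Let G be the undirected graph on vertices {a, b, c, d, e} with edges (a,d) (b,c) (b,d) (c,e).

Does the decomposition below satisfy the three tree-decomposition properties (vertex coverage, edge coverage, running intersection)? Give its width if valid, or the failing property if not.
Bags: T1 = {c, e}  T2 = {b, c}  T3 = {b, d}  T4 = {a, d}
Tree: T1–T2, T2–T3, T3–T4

Yes; width 1.

Every vertex of G appears in some bag (union = {a, b, c, d, e}); every edge is covered by a bag; and for each vertex v the set of bags containing v is connected in the bag tree. The decomposition is therefore valid. The largest bag has 2 vertices, so the width is 1.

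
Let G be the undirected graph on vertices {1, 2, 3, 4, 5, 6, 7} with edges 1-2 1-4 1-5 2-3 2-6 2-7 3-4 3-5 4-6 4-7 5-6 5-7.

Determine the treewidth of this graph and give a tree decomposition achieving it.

Treewidth 3.
Bags: B1 = {2, 3, 4, 5}  B2 = {2, 4, 5, 6}  B3 = {1, 2, 4, 5}  B4 = {2, 4, 5, 7}
Tree: B1–B2, B2–B3, B3–B4

Each bag holds 4 vertices, so the decomposition has width 3, which upper-bounds the treewidth. For the lower bound: the 4 vertex sets {3,5}, {4,6}, {2}, {1} are disjoint, each induces a connected subgraph, and every pair is joined by at least one edge of G. Contracting each set to a single vertex therefore yields K_{4} as a minor, and since treewidth is minor-monotone, tw(G) ≥ tw(K_{4}) = 3. Hence tw(G) = 3 exactly.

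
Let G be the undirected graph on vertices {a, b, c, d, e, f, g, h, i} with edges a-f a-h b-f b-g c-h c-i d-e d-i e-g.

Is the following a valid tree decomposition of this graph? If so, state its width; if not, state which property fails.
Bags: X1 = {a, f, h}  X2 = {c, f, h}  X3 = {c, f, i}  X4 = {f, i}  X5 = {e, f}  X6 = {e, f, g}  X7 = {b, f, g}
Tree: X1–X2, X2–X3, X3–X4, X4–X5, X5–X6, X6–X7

No — vertex d appears in no bag.

A tree decomposition must satisfy three properties: every vertex lies in some bag; for every edge, both endpoints lie together in some bag; and for every vertex, the bags containing it form a connected subtree. Here vertex d appears in no bag, so the decomposition is invalid.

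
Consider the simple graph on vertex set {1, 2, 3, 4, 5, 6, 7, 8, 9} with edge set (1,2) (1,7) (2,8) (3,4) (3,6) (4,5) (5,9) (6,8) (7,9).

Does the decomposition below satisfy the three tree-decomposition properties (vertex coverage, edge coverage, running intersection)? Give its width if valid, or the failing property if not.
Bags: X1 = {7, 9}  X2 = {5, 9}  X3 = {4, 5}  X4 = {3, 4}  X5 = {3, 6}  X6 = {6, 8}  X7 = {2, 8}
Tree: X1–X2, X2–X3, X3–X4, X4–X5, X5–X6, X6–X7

A tree decomposition must satisfy three properties: every vertex lies in some bag; for every edge, both endpoints lie together in some bag; and for every vertex, the bags containing it form a connected subtree. Here vertex 1 appears in no bag, so the decomposition is invalid.

No — vertex 1 appears in no bag.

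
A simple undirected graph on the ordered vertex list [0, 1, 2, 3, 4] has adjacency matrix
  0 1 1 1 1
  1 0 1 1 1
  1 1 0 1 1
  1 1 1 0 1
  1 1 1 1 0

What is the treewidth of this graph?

4

A width-4 tree decomposition is:
Bags: B1 = {0, 1, 2, 3, 4}
Tree: (single bag)
With just one bag of size 5, the width is 5 − 1 = 4, so tw(G) ≤ 4. On the other hand G contains the 5-clique {0, 1, 2, 3, 4}. A clique must lie in a single bag of any decomposition, so no decomposition can have width below 4. The upper and lower bounds meet at 4, so that is the treewidth.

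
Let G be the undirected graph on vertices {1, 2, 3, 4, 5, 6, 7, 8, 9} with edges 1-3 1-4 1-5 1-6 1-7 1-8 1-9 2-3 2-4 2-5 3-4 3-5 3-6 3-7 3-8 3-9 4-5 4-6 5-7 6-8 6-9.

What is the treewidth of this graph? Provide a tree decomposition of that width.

Treewidth 3.
Bags: B1 = {1, 3, 4, 5}  B2 = {2, 3, 4, 5}  B3 = {1, 3, 5, 7}  B4 = {1, 3, 4, 6}  B5 = {1, 3, 6, 9}  B6 = {1, 3, 6, 8}
Tree: B1–B2, B1–B3, B1–B4, B4–B5, B5–B6

The largest bag has 4 vertices, giving width 3; this decomposition certifies tw(G) ≤ 3. Conversely, {1, 3, 4, 5} is a clique of size 4, and the vertices of any clique must share a bag in every tree decomposition; so some bag has ≥ 4 vertices and tw(G) ≥ 3. Hence tw(G) = 3 exactly.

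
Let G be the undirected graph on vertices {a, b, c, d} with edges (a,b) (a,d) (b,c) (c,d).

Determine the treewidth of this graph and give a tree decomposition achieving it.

Every bag has size at most 3, so the width is 3 − 1 = 2 and tw(G) ≤ 2. The edges b–c–d–a–b form a cycle, so G is not a tree and its treewidth is at least 2. Hence tw(G) = 2 exactly.

Treewidth 2.
One such decomposition:
Bags: B1 = {b, c, d}  B2 = {a, b, d}
Tree: B1–B2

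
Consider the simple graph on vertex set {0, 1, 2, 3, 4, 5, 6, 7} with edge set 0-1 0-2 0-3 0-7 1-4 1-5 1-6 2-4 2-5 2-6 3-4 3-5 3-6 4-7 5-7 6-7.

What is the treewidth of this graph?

4

A width-4 tree decomposition is:
Bags: B1 = {1, 2, 3, 5, 7}  B2 = {0, 1, 2, 3, 7}  B3 = {1, 2, 3, 6, 7}  B4 = {1, 2, 3, 4, 7}
Tree: B1–B2, B2–B3, B3–B4
Each bag holds 5 vertices, so the decomposition has width 4, which upper-bounds the treewidth. For the lower bound: the 5 vertex sets {3,5}, {0,2}, {1,6}, {7}, {4} are disjoint, each induces a connected subgraph, and every pair is joined by at least one edge of G. Contracting each set to a single vertex therefore yields K_{5} as a minor, and since treewidth is minor-monotone, tw(G) ≥ tw(K_{5}) = 4. Therefore the treewidth is 4.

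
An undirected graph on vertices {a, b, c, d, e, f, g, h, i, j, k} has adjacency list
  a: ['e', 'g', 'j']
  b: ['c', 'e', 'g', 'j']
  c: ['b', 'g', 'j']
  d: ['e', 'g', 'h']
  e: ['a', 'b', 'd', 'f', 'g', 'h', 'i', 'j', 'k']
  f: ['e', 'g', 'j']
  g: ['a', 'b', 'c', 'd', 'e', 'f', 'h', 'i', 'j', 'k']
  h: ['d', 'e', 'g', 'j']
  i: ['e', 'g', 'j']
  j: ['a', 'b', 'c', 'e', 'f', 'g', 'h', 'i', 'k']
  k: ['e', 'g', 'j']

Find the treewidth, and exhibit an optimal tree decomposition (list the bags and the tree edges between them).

Each bag holds 4 vertices, so the decomposition has width 3, which upper-bounds the treewidth. For the lower bound, the 4 vertices {d, e, g, h} are pairwise adjacent, and any tree decomposition puts a clique entirely inside one bag — forcing width ≥ 3. The upper and lower bounds meet at 3, so that is the treewidth.

Treewidth 3.
One such decomposition:
Bags: B1 = {e, g, i, j}  B2 = {a, e, g, j}  B3 = {e, f, g, j}  B4 = {b, e, g, j}  B5 = {e, g, h, j}  B6 = {d, e, g, h}  B7 = {b, c, g, j}  B8 = {e, g, j, k}
Tree: B1–B2, B2–B3, B1–B4, B2–B5, B5–B6, B4–B7, B4–B8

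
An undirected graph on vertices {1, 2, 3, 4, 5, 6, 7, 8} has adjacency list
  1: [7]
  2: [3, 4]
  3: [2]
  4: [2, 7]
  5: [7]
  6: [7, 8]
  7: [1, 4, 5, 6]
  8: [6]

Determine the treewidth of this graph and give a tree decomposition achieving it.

The largest bag has 2 vertices, giving width 1; this decomposition certifies tw(G) ≤ 1. Since G has at least one edge (e.g. 4–7), it is not an edgeless graph, so tw(G) ≥ 1. Therefore the treewidth is 1.

Treewidth 1.
One such decomposition:
Bags: B1 = {4, 7}  B2 = {5, 7}  B3 = {1, 7}  B4 = {6, 7}  B5 = {2, 4}  B6 = {2, 3}  B7 = {6, 8}
Tree: B1–B2, B1–B3, B1–B4, B1–B5, B5–B6, B4–B7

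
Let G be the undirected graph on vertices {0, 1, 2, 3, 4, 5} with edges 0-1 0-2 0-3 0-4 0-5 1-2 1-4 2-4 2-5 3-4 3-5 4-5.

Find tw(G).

3

A width-3 tree decomposition is:
Bags: B1 = {0, 2, 4, 5}  B2 = {0, 1, 2, 4}  B3 = {0, 3, 4, 5}
Tree: B1–B2, B1–B3
The largest bag has 4 vertices, giving width 3; this decomposition certifies tw(G) ≤ 3. Conversely, {0, 1, 2, 4} is a clique of size 4, and the vertices of any clique must share a bag in every tree decomposition; so some bag has ≥ 4 vertices and tw(G) ≥ 3. Combining the bounds, tw(G) = 3.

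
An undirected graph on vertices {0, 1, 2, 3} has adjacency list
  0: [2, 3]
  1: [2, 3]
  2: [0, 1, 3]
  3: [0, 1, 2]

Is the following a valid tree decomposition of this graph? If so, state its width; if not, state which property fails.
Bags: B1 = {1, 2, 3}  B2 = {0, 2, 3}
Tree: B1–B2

Vertex coverage: the bags together contain {0, 1, 2, 3}, the full vertex set. Edge coverage: each edge of G has both endpoints in at least one bag. Running intersection: for every vertex, the bags containing it form a connected subtree. All three properties hold, so this is a valid tree decomposition of width max|bag| − 1 = 2, and hence tw(G) ≤ 2.

Yes; width 2.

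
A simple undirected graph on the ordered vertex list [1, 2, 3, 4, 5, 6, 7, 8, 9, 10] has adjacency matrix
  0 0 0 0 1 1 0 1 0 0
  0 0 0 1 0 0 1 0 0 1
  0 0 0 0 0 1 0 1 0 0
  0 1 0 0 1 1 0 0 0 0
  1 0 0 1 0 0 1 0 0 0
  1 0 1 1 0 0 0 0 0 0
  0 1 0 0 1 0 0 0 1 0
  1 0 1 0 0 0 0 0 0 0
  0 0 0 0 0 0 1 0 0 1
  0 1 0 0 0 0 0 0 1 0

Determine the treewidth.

A width-2 tree decomposition is:
Bags: B1 = {3, 6, 8}  B2 = {1, 6, 8}  B3 = {1, 4, 6}  B4 = {1, 4, 5}  B5 = {2, 4, 5}  B6 = {2, 5, 7}  B7 = {2, 7, 10}  B8 = {7, 9, 10}
Tree: B1–B2, B2–B3, B3–B4, B4–B5, B5–B6, B6–B7, B7–B8
The largest bag has 3 vertices, giving width 2; this decomposition certifies tw(G) ≤ 2. The edges 3–8–1–6–3 form a cycle, so G is not a tree and its treewidth is at least 2. Therefore the treewidth is 2.

2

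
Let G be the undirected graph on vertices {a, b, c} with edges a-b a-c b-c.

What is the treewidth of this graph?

2

A width-2 tree decomposition is:
Bags: B1 = {a, b, c}
Tree: (single bag)
A single bag containing all 3 vertices is trivially a valid decomposition of width 2. For the lower bound, the 3 vertices {a, b, c} are pairwise adjacent, and any tree decomposition puts a clique entirely inside one bag — forcing width ≥ 2. Therefore the treewidth is 2.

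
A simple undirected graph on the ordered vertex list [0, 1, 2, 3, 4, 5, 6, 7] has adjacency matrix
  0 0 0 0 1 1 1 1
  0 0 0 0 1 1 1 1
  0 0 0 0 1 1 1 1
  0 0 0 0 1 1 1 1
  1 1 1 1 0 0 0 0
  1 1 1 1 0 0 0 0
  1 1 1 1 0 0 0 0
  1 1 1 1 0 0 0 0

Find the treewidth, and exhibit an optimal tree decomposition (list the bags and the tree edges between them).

Treewidth 4.
Bags: B1 = {0, 1, 2, 3, 5}  B2 = {0, 1, 2, 3, 7}  B3 = {0, 1, 2, 3, 4}  B4 = {0, 1, 2, 3, 6}
Tree: B1–B2, B2–B3, B3–B4

Every bag has size at most 5, so the width is 5 − 1 = 4 and tw(G) ≤ 4. For the lower bound: the 5 vertex sets {3,5}, {2,7}, {0,4}, {1}, {6} are disjoint, each induces a connected subgraph, and every pair is joined by at least one edge of G. Contracting each set to a single vertex therefore yields K_{5} as a minor, and since treewidth is minor-monotone, tw(G) ≥ tw(K_{5}) = 4. Hence tw(G) = 4 exactly.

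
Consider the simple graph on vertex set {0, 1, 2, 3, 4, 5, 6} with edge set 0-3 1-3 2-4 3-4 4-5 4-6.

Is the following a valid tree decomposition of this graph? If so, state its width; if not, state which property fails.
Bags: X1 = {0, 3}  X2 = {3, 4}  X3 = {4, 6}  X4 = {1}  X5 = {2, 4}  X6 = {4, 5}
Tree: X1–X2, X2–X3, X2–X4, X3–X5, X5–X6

A tree decomposition must satisfy three properties: every vertex lies in some bag; for every edge, both endpoints lie together in some bag; and for every vertex, the bags containing it form a connected subtree. Here edge (3,1) lies in no bag, so the decomposition is invalid.

No — edge (3,1) lies in no bag.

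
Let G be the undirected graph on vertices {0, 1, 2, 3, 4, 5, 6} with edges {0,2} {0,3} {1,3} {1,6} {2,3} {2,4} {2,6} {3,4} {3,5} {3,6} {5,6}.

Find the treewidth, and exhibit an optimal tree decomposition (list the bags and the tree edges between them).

Treewidth 2.
One optimal decomposition is:
Bags: B1 = {3, 5, 6}  B2 = {2, 3, 6}  B3 = {1, 3, 6}  B4 = {0, 2, 3}  B5 = {2, 3, 4}
Tree: B1–B2, B1–B3, B2–B4, B4–B5

Every bag has size at most 3, so the width is 3 − 1 = 2 and tw(G) ≤ 2. On the other hand G contains the 3-clique {1, 3, 6}. A clique must lie in a single bag of any decomposition, so no decomposition can have width below 2. Combining the bounds, tw(G) = 2.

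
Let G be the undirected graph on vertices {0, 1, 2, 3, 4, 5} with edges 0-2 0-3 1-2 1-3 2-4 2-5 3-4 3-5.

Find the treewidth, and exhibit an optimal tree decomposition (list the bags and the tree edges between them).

Every bag has size at most 3, so the width is 3 − 1 = 2 and tw(G) ≤ 2. For the lower bound, G contains the cycle 1–2–5–3–1, so G is not a forest; only forests have treewidth ≤ 1, hence tw(G) ≥ 2. Hence tw(G) = 2 exactly.

Treewidth 2.
One optimal decomposition is:
Bags: B1 = {1, 2, 3}  B2 = {2, 3, 5}  B3 = {0, 2, 3}  B4 = {2, 3, 4}
Tree: B1–B2, B2–B3, B3–B4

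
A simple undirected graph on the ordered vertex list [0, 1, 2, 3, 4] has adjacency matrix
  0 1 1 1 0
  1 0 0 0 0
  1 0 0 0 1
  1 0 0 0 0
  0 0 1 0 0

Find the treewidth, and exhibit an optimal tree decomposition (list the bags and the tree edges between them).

Treewidth 1.
Bags: B1 = {0, 1}  B2 = {0, 2}  B3 = {2, 4}  B4 = {0, 3}
Tree: B1–B2, B2–B3, B2–B4

Every bag has size at most 2, so the width is 2 − 1 = 1 and tw(G) ≤ 1. Since G has at least one edge (e.g. 1–0), it is not an edgeless graph, so tw(G) ≥ 1. Hence tw(G) = 1 exactly.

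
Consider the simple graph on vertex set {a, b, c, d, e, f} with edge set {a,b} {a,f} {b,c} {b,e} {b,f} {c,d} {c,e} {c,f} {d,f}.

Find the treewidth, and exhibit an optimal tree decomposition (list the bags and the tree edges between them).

Treewidth 2.
One optimal decomposition is:
Bags: B1 = {b, c, f}  B2 = {b, c, e}  B3 = {c, d, f}  B4 = {a, b, f}
Tree: B1–B2, B1–B3, B1–B4

The largest bag has 3 vertices, giving width 2; this decomposition certifies tw(G) ≤ 2. On the other hand G contains the 3-clique {b, c, e}. A clique must lie in a single bag of any decomposition, so no decomposition can have width below 2. Therefore the treewidth is 2.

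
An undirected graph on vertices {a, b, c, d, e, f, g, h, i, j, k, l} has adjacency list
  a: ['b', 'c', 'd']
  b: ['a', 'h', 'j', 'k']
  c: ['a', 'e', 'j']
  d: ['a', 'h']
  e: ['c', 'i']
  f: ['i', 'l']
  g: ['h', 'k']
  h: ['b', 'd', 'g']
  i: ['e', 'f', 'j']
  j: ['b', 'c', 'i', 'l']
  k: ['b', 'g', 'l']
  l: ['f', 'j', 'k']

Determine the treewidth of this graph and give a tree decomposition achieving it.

Every bag has size at most 4, so the width is 4 − 1 = 3 and tw(G) ≤ 3. For the lower bound: the 4 vertex sets {e,f,i}, {l}, {j}, {a,b,c,k} are disjoint, each induces a connected subgraph, and every pair is joined by at least one edge of G. Contracting each set to a single vertex therefore yields K_{4} as a minor, and since treewidth is minor-monotone, tw(G) ≥ tw(K_{4}) = 3. Hence tw(G) = 3 exactly.

Treewidth 3.
One such decomposition:
Bags: B1 = {e, f, i, l}  B2 = {e, i, j, l}  B3 = {c, e, j, l}  B4 = {c, j, k, l}  B5 = {b, c, j, k}  B6 = {a, b, c, k}  B7 = {a, b, g, k}  B8 = {a, b, g, h}  B9 = {a, d, g, h}
Tree: B1–B2, B2–B3, B3–B4, B4–B5, B5–B6, B6–B7, B7–B8, B8–B9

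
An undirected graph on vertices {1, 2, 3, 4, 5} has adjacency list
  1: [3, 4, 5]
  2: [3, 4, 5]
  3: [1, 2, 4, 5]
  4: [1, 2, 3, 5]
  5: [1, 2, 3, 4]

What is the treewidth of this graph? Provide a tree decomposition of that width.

Each bag holds 4 vertices, so the decomposition has width 3, which upper-bounds the treewidth. Conversely, {1, 3, 4, 5} is a clique of size 4, and the vertices of any clique must share a bag in every tree decomposition; so some bag has ≥ 4 vertices and tw(G) ≥ 3. Hence tw(G) = 3 exactly.

Treewidth 3.
Bags: B1 = {2, 3, 4, 5}  B2 = {1, 3, 4, 5}
Tree: B1–B2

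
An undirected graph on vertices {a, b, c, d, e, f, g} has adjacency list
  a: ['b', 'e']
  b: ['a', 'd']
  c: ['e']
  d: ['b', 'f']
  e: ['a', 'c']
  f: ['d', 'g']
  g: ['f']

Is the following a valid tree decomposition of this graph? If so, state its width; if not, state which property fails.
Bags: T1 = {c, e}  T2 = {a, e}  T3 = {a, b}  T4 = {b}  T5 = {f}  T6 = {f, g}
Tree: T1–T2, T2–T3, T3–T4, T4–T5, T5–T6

A tree decomposition must satisfy three properties: every vertex lies in some bag; for every edge, both endpoints lie together in some bag; and for every vertex, the bags containing it form a connected subtree. Here vertex d appears in no bag, so the decomposition is invalid.

No — vertex d appears in no bag.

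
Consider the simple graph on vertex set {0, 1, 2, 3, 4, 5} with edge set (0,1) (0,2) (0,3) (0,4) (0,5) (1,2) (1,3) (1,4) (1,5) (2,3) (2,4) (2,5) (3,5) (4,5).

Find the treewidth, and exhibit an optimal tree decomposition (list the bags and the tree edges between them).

The largest bag has 5 vertices, giving width 4; this decomposition certifies tw(G) ≤ 4. Conversely, {0, 1, 2, 3, 5} is a clique of size 5, and the vertices of any clique must share a bag in every tree decomposition; so some bag has ≥ 5 vertices and tw(G) ≥ 4. Therefore the treewidth is 4.

Treewidth 4.
One such decomposition:
Bags: B1 = {0, 1, 2, 4, 5}  B2 = {0, 1, 2, 3, 5}
Tree: B1–B2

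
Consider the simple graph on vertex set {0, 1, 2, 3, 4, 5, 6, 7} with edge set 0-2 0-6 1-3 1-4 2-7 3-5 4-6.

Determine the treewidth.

A width-1 tree decomposition is:
Bags: B1 = {3, 5}  B2 = {1, 3}  B3 = {1, 4}  B4 = {4, 6}  B5 = {0, 6}  B6 = {0, 2}  B7 = {2, 7}
Tree: B1–B2, B2–B3, B3–B4, B4–B5, B5–B6, B6–B7
The largest bag has 2 vertices, giving width 1; this decomposition certifies tw(G) ≤ 1. G has an edge, so its treewidth is at least 1. The upper and lower bounds meet at 1, so that is the treewidth.

1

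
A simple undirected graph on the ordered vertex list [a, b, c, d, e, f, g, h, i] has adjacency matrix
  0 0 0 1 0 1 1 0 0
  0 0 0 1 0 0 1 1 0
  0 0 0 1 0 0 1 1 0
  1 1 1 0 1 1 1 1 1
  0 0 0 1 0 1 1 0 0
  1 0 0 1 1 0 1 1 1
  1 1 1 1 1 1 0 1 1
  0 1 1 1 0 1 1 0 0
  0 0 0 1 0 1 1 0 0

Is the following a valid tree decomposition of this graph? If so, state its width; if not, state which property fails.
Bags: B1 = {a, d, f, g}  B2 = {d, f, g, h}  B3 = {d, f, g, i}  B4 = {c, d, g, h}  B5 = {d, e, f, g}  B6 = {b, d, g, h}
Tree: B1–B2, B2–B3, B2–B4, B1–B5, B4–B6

Yes; width 3.

Every vertex of G appears in some bag (union = {a, b, c, d, e, f, g, h, i}); every edge is covered by a bag; and for each vertex v the set of bags containing v is connected in the bag tree. The decomposition is therefore valid. The largest bag has 4 vertices, so the width is 3.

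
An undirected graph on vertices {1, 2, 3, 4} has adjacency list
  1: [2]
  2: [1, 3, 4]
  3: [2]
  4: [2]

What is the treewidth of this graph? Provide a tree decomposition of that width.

Treewidth 1.
One such decomposition:
Bags: B1 = {2, 3}  B2 = {2, 4}  B3 = {1, 2}
Tree: B1–B2, B1–B3

Each bag holds 2 vertices, so the decomposition has width 1, which upper-bounds the treewidth. Any graph with an edge has treewidth ≥ 1, and G has the edge 3–2. Combining the bounds, tw(G) = 1.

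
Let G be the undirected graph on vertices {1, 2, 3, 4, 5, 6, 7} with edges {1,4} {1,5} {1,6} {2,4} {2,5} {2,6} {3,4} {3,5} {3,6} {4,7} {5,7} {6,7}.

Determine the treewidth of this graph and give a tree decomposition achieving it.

Treewidth 3.
Bags: B1 = {1, 4, 5, 6}  B2 = {3, 4, 5, 6}  B3 = {2, 4, 5, 6}  B4 = {4, 5, 6, 7}
Tree: B1–B2, B2–B3, B3–B4

The largest bag has 4 vertices, giving width 3; this decomposition certifies tw(G) ≤ 3. For the lower bound: the 4 vertex sets {1,4}, {3,6}, {5}, {2} are disjoint, each induces a connected subgraph, and every pair is joined by at least one edge of G. Contracting each set to a single vertex therefore yields K_{4} as a minor, and since treewidth is minor-monotone, tw(G) ≥ tw(K_{4}) = 3. Hence tw(G) = 3 exactly.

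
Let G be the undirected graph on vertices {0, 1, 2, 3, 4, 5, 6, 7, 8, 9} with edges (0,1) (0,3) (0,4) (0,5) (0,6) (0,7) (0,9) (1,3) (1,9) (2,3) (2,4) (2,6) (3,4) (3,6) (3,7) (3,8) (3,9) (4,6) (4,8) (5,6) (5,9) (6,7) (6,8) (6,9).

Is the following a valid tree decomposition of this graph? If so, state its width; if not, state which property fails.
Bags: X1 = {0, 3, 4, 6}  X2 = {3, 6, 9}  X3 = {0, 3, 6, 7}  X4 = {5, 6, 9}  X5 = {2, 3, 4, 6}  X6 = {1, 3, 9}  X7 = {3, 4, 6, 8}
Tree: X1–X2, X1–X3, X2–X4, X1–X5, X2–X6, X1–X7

A tree decomposition must satisfy three properties: every vertex lies in some bag; for every edge, both endpoints lie together in some bag; and for every vertex, the bags containing it form a connected subtree. Here edge (0,9) lies in no bag, so the decomposition is invalid.

No — edge (0,9) lies in no bag.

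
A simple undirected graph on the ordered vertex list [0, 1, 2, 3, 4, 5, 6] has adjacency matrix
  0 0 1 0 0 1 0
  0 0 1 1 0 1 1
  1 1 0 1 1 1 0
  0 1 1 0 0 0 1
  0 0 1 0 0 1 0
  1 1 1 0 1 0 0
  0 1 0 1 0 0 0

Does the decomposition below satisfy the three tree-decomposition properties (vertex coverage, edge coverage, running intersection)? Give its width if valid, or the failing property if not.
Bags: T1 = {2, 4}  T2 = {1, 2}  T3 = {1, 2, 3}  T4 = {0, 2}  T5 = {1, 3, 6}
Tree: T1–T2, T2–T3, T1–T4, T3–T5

A tree decomposition must satisfy three properties: every vertex lies in some bag; for every edge, both endpoints lie together in some bag; and for every vertex, the bags containing it form a connected subtree. Here vertex 5 appears in no bag, so the decomposition is invalid.

No — vertex 5 appears in no bag.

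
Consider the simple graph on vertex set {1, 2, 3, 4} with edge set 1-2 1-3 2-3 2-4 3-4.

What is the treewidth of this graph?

A width-2 tree decomposition is:
Bags: B1 = {2, 3, 4}  B2 = {1, 2, 3}
Tree: B1–B2
Every bag has size at most 3, so the width is 3 − 1 = 2 and tw(G) ≤ 2. On the other hand G contains the 3-clique {1, 2, 3}. A clique must lie in a single bag of any decomposition, so no decomposition can have width below 2. Combining the bounds, tw(G) = 2.

2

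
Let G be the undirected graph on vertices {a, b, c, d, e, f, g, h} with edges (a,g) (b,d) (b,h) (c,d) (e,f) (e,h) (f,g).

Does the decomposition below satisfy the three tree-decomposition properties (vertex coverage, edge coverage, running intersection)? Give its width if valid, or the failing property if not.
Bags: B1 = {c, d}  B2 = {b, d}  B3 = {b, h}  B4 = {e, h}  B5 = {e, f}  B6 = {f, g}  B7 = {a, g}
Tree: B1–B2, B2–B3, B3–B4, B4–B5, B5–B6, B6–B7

Yes; width 1.

Checking the three conditions: (i) the bags cover all of {a, b, c, d, e, f, g, h}; (ii) for each edge, some bag contains both endpoints; (iii) the bags containing any fixed vertex form a subtree. All hold, so the decomposition is valid with width 2 − 1 = 1.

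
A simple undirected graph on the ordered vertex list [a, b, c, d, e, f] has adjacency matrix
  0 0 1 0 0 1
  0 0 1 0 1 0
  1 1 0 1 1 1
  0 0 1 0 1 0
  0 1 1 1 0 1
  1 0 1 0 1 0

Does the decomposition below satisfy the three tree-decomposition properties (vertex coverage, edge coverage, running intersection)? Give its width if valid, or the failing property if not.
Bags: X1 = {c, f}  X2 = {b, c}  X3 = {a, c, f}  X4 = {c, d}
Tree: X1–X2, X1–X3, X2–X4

No — vertex e appears in no bag.

A tree decomposition must satisfy three properties: every vertex lies in some bag; for every edge, both endpoints lie together in some bag; and for every vertex, the bags containing it form a connected subtree. Here vertex e appears in no bag, so the decomposition is invalid.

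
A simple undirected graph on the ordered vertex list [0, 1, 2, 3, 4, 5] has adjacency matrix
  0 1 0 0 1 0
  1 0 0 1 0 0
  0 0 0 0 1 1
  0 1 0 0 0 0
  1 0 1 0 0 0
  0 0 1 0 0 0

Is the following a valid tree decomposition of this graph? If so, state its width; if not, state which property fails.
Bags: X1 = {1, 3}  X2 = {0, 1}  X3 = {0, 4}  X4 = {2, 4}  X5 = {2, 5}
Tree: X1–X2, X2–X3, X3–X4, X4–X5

Yes; width 1.

Every vertex of G appears in some bag (union = {0, 1, 2, 3, 4, 5}); every edge is covered by a bag; and for each vertex v the set of bags containing v is connected in the bag tree. The decomposition is therefore valid. The largest bag has 2 vertices, so the width is 1.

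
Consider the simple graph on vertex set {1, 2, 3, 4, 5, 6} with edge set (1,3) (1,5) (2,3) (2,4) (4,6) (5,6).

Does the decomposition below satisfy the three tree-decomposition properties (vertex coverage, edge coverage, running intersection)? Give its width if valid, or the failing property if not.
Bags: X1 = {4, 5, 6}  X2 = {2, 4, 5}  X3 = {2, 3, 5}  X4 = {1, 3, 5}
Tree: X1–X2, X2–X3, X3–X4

Vertex coverage: the bags together contain {1, 2, 3, 4, 5, 6}, the full vertex set. Edge coverage: each edge of G has both endpoints in at least one bag. Running intersection: for every vertex, the bags containing it form a connected subtree. All three properties hold, so this is a valid tree decomposition of width max|bag| − 1 = 2, and hence tw(G) ≤ 2.

Yes; width 2.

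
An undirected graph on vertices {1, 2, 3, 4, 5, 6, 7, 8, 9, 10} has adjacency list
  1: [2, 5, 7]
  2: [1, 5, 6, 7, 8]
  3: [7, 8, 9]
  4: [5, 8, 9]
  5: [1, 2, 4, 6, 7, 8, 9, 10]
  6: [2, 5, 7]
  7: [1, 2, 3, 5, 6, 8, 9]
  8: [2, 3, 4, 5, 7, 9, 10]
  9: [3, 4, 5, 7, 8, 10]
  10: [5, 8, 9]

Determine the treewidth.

A width-3 tree decomposition is:
Bags: B1 = {5, 7, 8, 9}  B2 = {3, 7, 8, 9}  B3 = {2, 5, 7, 8}  B4 = {4, 5, 8, 9}  B5 = {1, 2, 5, 7}  B6 = {5, 8, 9, 10}  B7 = {2, 5, 6, 7}
Tree: B1–B2, B1–B3, B1–B4, B3–B5, B4–B6, B3–B7
Each bag holds 4 vertices, so the decomposition has width 3, which upper-bounds the treewidth. Conversely, {3, 7, 8, 9} is a clique of size 4, and the vertices of any clique must share a bag in every tree decomposition; so some bag has ≥ 4 vertices and tw(G) ≥ 3. Therefore the treewidth is 3.

3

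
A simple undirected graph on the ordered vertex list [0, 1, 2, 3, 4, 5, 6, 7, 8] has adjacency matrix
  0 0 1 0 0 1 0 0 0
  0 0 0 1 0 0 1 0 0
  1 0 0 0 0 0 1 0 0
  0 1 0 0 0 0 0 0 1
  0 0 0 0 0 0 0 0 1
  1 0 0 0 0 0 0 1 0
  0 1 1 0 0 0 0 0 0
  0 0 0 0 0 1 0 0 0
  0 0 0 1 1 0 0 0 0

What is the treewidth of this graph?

1

A width-1 tree decomposition is:
Bags: B1 = {4, 8}  B2 = {3, 8}  B3 = {1, 3}  B4 = {1, 6}  B5 = {2, 6}  B6 = {0, 2}  B7 = {0, 5}  B8 = {5, 7}
Tree: B1–B2, B2–B3, B3–B4, B4–B5, B5–B6, B6–B7, B7–B8
The largest bag has 2 vertices, giving width 1; this decomposition certifies tw(G) ≤ 1. Since G has at least one edge (e.g. 4–8), it is not an edgeless graph, so tw(G) ≥ 1. Combining the bounds, tw(G) = 1.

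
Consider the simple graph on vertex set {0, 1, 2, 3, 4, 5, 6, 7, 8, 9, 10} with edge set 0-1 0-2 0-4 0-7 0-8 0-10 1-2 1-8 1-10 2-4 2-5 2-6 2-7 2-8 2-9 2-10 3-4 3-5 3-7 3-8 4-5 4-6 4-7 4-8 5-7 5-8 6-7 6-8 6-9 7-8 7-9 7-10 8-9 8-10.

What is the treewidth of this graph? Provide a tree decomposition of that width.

Treewidth 4.
Bags: B1 = {2, 4, 5, 7, 8}  B2 = {3, 4, 5, 7, 8}  B3 = {2, 4, 6, 7, 8}  B4 = {0, 2, 4, 7, 8}  B5 = {0, 2, 7, 8, 10}  B6 = {0, 1, 2, 8, 10}  B7 = {2, 6, 7, 8, 9}
Tree: B1–B2, B1–B3, B1–B4, B4–B5, B5–B6, B3–B7

Each bag holds 5 vertices, so the decomposition has width 4, which upper-bounds the treewidth. On the other hand G contains the 5-clique {0, 1, 2, 8, 10}. A clique must lie in a single bag of any decomposition, so no decomposition can have width below 4. Hence tw(G) = 4 exactly.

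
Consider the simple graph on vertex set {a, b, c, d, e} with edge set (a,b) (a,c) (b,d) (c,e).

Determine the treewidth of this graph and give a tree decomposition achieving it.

Every bag has size at most 2, so the width is 2 − 1 = 1 and tw(G) ≤ 1. Any graph with an edge has treewidth ≥ 1, and G has the edge a–b. Therefore the treewidth is 1.

Treewidth 1.
One optimal decomposition is:
Bags: B1 = {a, b}  B2 = {a, c}  B3 = {b, d}  B4 = {c, e}
Tree: B1–B2, B1–B3, B2–B4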